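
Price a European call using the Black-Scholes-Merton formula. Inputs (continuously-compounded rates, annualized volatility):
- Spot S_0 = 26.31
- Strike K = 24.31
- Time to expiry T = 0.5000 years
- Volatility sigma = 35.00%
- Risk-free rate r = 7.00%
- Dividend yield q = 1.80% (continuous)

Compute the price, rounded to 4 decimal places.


d1 = (ln(S/K) + (r - q + 0.5*sigma^2) * T) / (sigma * sqrt(T)) = 0.54825547
d2 = d1 - sigma * sqrt(T) = 0.30076810
exp(-rT) = 0.96560542; exp(-qT) = 0.99104038
C = S_0 * exp(-qT) * N(d1) - K * exp(-rT) * N(d2)
N(d1) = 0.70824175; N(d2) = 0.61820433
C = 26.3100 * 0.99104038 * 0.70824175 - 24.3100 * 0.96560542 * 0.61820433 = 3.9552

Answer: Price = 3.9552


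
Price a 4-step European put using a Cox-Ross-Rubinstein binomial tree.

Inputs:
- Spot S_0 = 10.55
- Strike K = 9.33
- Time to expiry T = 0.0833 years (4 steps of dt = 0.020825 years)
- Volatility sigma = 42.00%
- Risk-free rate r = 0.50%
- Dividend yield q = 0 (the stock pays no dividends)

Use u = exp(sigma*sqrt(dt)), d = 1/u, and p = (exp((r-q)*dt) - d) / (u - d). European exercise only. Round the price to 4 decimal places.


Answer: Price = V(0,0) = 0.0735

Derivation:
dt = T/N = 0.020825
u = exp(sigma*sqrt(dt)) = 1.062484; d = 1/u = 0.941191
p = (exp((r-q)*dt) - d) / (u - d) = 0.485711
Discount per step: exp(-r*dt) = 0.999896
Stock lattice S(k, i) with i counting down-moves:
  k=0: S(0,0) = 10.5500
  k=1: S(1,0) = 11.2092; S(1,1) = 9.9296
  k=2: S(2,0) = 11.9096; S(2,1) = 10.5500; S(2,2) = 9.3456
  k=3: S(3,0) = 12.6538; S(3,1) = 11.2092; S(3,2) = 9.9296; S(3,3) = 8.7960
  k=4: S(4,0) = 13.4444; S(4,1) = 11.9096; S(4,2) = 10.5500; S(4,3) = 9.3456; S(4,4) = 8.2787
Terminal payoffs V(N, i) = max(K - S_T, 0):
  V(4,0) = 0.000000; V(4,1) = 0.000000; V(4,2) = 0.000000; V(4,3) = 0.000000; V(4,4) = 1.051289
Backward induction: V(k, i) = exp(-r*dt) * [p * V(k+1, i) + (1-p) * V(k+1, i+1)].
  V(3,0) = exp(-r*dt) * [p*0.000000 + (1-p)*0.000000] = 0.000000
  V(3,1) = exp(-r*dt) * [p*0.000000 + (1-p)*0.000000] = 0.000000
  V(3,2) = exp(-r*dt) * [p*0.000000 + (1-p)*0.000000] = 0.000000
  V(3,3) = exp(-r*dt) * [p*0.000000 + (1-p)*1.051289] = 0.540610
  V(2,0) = exp(-r*dt) * [p*0.000000 + (1-p)*0.000000] = 0.000000
  V(2,1) = exp(-r*dt) * [p*0.000000 + (1-p)*0.000000] = 0.000000
  V(2,2) = exp(-r*dt) * [p*0.000000 + (1-p)*0.540610] = 0.278001
  V(1,0) = exp(-r*dt) * [p*0.000000 + (1-p)*0.000000] = 0.000000
  V(1,1) = exp(-r*dt) * [p*0.000000 + (1-p)*0.278001] = 0.142958
  V(0,0) = exp(-r*dt) * [p*0.000000 + (1-p)*0.142958] = 0.073514


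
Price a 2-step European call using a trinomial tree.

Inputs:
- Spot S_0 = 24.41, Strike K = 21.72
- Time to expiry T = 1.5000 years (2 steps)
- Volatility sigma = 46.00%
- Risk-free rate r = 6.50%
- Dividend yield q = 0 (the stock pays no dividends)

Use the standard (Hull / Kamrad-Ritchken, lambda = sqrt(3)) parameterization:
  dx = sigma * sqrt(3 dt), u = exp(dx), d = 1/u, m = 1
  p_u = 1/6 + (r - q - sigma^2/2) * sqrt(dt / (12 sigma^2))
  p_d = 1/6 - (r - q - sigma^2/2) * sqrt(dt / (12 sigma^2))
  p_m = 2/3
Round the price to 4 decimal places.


dt = T/N = 0.750000; dx = sigma*sqrt(3*dt) = 0.690000
u = exp(dx) = 1.993716; d = 1/u = 0.501576
p_u = 0.144493, p_m = 0.666667, p_d = 0.188841
Discount per step: exp(-r*dt) = 0.952419
Stock lattice S(k, j) with j the centered position index:
  k=0: S(0,+0) = 24.4100
  k=1: S(1,-1) = 12.2435; S(1,+0) = 24.4100; S(1,+1) = 48.6666
  k=2: S(2,-2) = 6.1410; S(2,-1) = 12.2435; S(2,+0) = 24.4100; S(2,+1) = 48.6666; S(2,+2) = 97.0273
Terminal payoffs V(N, j) = max(S_T - K, 0):
  V(2,-2) = 0.000000; V(2,-1) = 0.000000; V(2,+0) = 2.690000; V(2,+1) = 26.946596; V(2,+2) = 75.307349
Backward induction: V(k, j) = exp(-r*dt) * [p_u * V(k+1, j+1) + p_m * V(k+1, j) + p_d * V(k+1, j-1)]
  V(1,-1) = exp(-r*dt) * [p_u*2.690000 + p_m*0.000000 + p_d*0.000000] = 0.370192
  V(1,+0) = exp(-r*dt) * [p_u*26.946596 + p_m*2.690000 + p_d*0.000000] = 5.416333
  V(1,+1) = exp(-r*dt) * [p_u*75.307349 + p_m*26.946596 + p_d*2.690000] = 27.957070
  V(0,+0) = exp(-r*dt) * [p_u*27.957070 + p_m*5.416333 + p_d*0.370192] = 7.353048

Answer: Price = V(0,0) = 7.3530


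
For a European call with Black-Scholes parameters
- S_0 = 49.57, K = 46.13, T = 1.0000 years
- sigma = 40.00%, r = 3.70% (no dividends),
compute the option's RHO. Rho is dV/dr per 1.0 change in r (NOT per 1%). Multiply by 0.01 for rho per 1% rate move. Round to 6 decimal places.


d1 = 0.4723057862; d2 = 0.0723057862
phi(d1) = 0.3568374543; exp(-qT) = 1.0000000000; exp(-rT) = 0.9636761353
N(d2) = 0.5288207200
Rho = K*T*exp(-rT)*N(d2) = 46.1300 * 1.0000 * 0.9636761353 * 0.5288207200 = 23.508397

Answer: Rho = 23.508397


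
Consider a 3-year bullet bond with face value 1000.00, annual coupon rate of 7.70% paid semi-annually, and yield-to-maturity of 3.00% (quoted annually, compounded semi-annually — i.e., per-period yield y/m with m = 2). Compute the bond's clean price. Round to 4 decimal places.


Answer: Price = 1133.8839

Derivation:
Coupon per period c = face * coupon_rate / m = 38.500000
Periods per year m = 2; per-period yield y/m = 0.015000
Number of cashflows N = 6
Cashflows (t years, CF_t, discount factor 1/(1+y/m)^(m*t), PV):
  t = 0.5000: CF_t = 38.500000, DF = 0.985222, PV = 37.931034
  t = 1.0000: CF_t = 38.500000, DF = 0.970662, PV = 37.370477
  t = 1.5000: CF_t = 38.500000, DF = 0.956317, PV = 36.818204
  t = 2.0000: CF_t = 38.500000, DF = 0.942184, PV = 36.274093
  t = 2.5000: CF_t = 38.500000, DF = 0.928260, PV = 35.738023
  t = 3.0000: CF_t = 1038.500000, DF = 0.914542, PV = 949.752067
Price P = sum_t PV_t = 1133.883898


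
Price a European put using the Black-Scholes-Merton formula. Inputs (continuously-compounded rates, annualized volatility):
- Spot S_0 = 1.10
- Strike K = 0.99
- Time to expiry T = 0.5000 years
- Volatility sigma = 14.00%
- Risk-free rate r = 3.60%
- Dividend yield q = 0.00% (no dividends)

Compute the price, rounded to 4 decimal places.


d1 = (ln(S/K) + (r - q + 0.5*sigma^2) * T) / (sigma * sqrt(T)) = 1.29562686
d2 = d1 - sigma * sqrt(T) = 1.19663191
exp(-rT) = 0.98216103; exp(-qT) = 1.00000000
P = K * exp(-rT) * N(-d2) - S_0 * exp(-qT) * N(-d1)
N(-d1) = 0.09755203; N(-d2) = 0.11572503
P = 0.9900 * 0.98216103 * 0.11572503 - 1.1000 * 1.00000000 * 0.09755203 = 0.0052

Answer: Price = 0.0052


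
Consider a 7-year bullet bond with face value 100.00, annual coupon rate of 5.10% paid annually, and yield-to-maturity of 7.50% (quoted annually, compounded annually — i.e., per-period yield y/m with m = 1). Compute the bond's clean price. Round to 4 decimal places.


Answer: Price = 87.2882

Derivation:
Coupon per period c = face * coupon_rate / m = 5.100000
Periods per year m = 1; per-period yield y/m = 0.075000
Number of cashflows N = 7
Cashflows (t years, CF_t, discount factor 1/(1+y/m)^(m*t), PV):
  t = 1.0000: CF_t = 5.100000, DF = 0.930233, PV = 4.744186
  t = 2.0000: CF_t = 5.100000, DF = 0.865333, PV = 4.413196
  t = 3.0000: CF_t = 5.100000, DF = 0.804961, PV = 4.105299
  t = 4.0000: CF_t = 5.100000, DF = 0.748801, PV = 3.818883
  t = 5.0000: CF_t = 5.100000, DF = 0.696559, PV = 3.552449
  t = 6.0000: CF_t = 5.100000, DF = 0.647962, PV = 3.304604
  t = 7.0000: CF_t = 105.100000, DF = 0.602755, PV = 63.349540
Price P = sum_t PV_t = 87.288157


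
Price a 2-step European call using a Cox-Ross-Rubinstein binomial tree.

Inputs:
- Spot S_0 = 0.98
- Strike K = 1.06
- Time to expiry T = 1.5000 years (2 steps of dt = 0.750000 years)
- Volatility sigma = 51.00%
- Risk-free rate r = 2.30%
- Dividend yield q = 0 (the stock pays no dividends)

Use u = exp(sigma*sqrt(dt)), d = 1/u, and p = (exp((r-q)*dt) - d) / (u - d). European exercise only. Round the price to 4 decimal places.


Answer: Price = V(0,0) = 0.2133

Derivation:
dt = T/N = 0.750000
u = exp(sigma*sqrt(dt)) = 1.555307; d = 1/u = 0.642960
p = (exp((r-q)*dt) - d) / (u - d) = 0.410414
Discount per step: exp(-r*dt) = 0.982898
Stock lattice S(k, i) with i counting down-moves:
  k=0: S(0,0) = 0.9800
  k=1: S(1,0) = 1.5242; S(1,1) = 0.6301
  k=2: S(2,0) = 2.3706; S(2,1) = 0.9800; S(2,2) = 0.4051
Terminal payoffs V(N, i) = max(S_T - K, 0):
  V(2,0) = 1.310600; V(2,1) = 0.000000; V(2,2) = 0.000000
Backward induction: V(k, i) = exp(-r*dt) * [p * V(k+1, i) + (1-p) * V(k+1, i+1)].
  V(1,0) = exp(-r*dt) * [p*1.310600 + (1-p)*0.000000] = 0.528689
  V(1,1) = exp(-r*dt) * [p*0.000000 + (1-p)*0.000000] = 0.000000
  V(0,0) = exp(-r*dt) * [p*0.528689 + (1-p)*0.000000] = 0.213271


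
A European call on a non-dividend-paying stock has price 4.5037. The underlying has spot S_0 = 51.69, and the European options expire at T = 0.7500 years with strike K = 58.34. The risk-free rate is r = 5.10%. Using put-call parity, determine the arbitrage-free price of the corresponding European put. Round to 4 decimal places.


Answer: Put price = 8.9643

Derivation:
Put-call parity: C - P = S_0 * exp(-qT) - K * exp(-rT).
S_0 * exp(-qT) = 51.6900 * 1.00000000 = 51.69000000
K * exp(-rT) = 58.3400 * 0.96247229 = 56.15063356
P = C - S*exp(-qT) + K*exp(-rT)
P = 4.5037 - 51.69000000 + 56.15063356 = 8.9643


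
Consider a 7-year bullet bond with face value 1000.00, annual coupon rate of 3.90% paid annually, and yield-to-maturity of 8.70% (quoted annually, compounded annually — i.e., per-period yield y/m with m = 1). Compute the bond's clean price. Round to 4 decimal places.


Coupon per period c = face * coupon_rate / m = 39.000000
Periods per year m = 1; per-period yield y/m = 0.087000
Number of cashflows N = 7
Cashflows (t years, CF_t, discount factor 1/(1+y/m)^(m*t), PV):
  t = 1.0000: CF_t = 39.000000, DF = 0.919963, PV = 35.878565
  t = 2.0000: CF_t = 39.000000, DF = 0.846332, PV = 33.006959
  t = 3.0000: CF_t = 39.000000, DF = 0.778595, PV = 30.365188
  t = 4.0000: CF_t = 39.000000, DF = 0.716278, PV = 27.934856
  t = 5.0000: CF_t = 39.000000, DF = 0.658950, PV = 25.699039
  t = 6.0000: CF_t = 39.000000, DF = 0.606209, PV = 23.642170
  t = 7.0000: CF_t = 1039.000000, DF = 0.557690, PV = 579.440356
Price P = sum_t PV_t = 755.967133

Answer: Price = 755.9671


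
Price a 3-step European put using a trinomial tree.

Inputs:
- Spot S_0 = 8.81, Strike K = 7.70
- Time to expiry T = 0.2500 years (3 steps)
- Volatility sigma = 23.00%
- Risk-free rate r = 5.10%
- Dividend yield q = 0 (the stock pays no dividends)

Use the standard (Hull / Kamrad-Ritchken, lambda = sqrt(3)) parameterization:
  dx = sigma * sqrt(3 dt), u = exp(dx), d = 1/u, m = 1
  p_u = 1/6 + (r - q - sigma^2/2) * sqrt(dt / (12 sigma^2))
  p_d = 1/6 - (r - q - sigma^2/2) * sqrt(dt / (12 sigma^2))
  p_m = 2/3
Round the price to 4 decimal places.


dt = T/N = 0.083333; dx = sigma*sqrt(3*dt) = 0.115000
u = exp(dx) = 1.121873; d = 1/u = 0.891366
p_u = 0.175562, p_m = 0.666667, p_d = 0.157772
Discount per step: exp(-r*dt) = 0.995759
Stock lattice S(k, j) with j the centered position index:
  k=0: S(0,+0) = 8.8100
  k=1: S(1,-1) = 7.8529; S(1,+0) = 8.8100; S(1,+1) = 9.8837
  k=2: S(2,-2) = 6.9998; S(2,-1) = 7.8529; S(2,+0) = 8.8100; S(2,+1) = 9.8837; S(2,+2) = 11.0883
  k=3: S(3,-3) = 6.2394; S(3,-2) = 6.9998; S(3,-1) = 7.8529; S(3,+0) = 8.8100; S(3,+1) = 9.8837; S(3,+2) = 11.0883; S(3,+3) = 12.4396
Terminal payoffs V(N, j) = max(K - S_T, 0):
  V(3,-3) = 1.460579; V(3,-2) = 0.700159; V(3,-1) = 0.000000; V(3,+0) = 0.000000; V(3,+1) = 0.000000; V(3,+2) = 0.000000; V(3,+3) = 0.000000
Backward induction: V(k, j) = exp(-r*dt) * [p_u * V(k+1, j+1) + p_m * V(k+1, j) + p_d * V(k+1, j-1)]
  V(2,-2) = exp(-r*dt) * [p_u*0.000000 + p_m*0.700159 + p_d*1.460579] = 0.694254
  V(2,-1) = exp(-r*dt) * [p_u*0.000000 + p_m*0.000000 + p_d*0.700159] = 0.109997
  V(2,+0) = exp(-r*dt) * [p_u*0.000000 + p_m*0.000000 + p_d*0.000000] = 0.000000
  V(2,+1) = exp(-r*dt) * [p_u*0.000000 + p_m*0.000000 + p_d*0.000000] = 0.000000
  V(2,+2) = exp(-r*dt) * [p_u*0.000000 + p_m*0.000000 + p_d*0.000000] = 0.000000
  V(1,-1) = exp(-r*dt) * [p_u*0.000000 + p_m*0.109997 + p_d*0.694254] = 0.182089
  V(1,+0) = exp(-r*dt) * [p_u*0.000000 + p_m*0.000000 + p_d*0.109997] = 0.017281
  V(1,+1) = exp(-r*dt) * [p_u*0.000000 + p_m*0.000000 + p_d*0.000000] = 0.000000
  V(0,+0) = exp(-r*dt) * [p_u*0.000000 + p_m*0.017281 + p_d*0.182089] = 0.040078

Answer: Price = V(0,0) = 0.0401


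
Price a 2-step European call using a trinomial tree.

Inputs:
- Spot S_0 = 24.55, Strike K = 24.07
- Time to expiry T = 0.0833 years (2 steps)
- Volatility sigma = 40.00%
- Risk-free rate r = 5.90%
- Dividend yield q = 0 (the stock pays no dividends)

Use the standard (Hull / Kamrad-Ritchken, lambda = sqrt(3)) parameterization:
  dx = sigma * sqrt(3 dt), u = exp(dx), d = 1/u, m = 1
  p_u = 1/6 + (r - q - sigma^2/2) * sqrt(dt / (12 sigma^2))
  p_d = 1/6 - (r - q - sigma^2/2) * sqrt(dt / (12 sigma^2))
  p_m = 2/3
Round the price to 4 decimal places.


dt = T/N = 0.041650; dx = sigma*sqrt(3*dt) = 0.141393
u = exp(dx) = 1.151877; d = 1/u = 0.868148
p_u = 0.163574, p_m = 0.666667, p_d = 0.169760
Discount per step: exp(-r*dt) = 0.997546
Stock lattice S(k, j) with j the centered position index:
  k=0: S(0,+0) = 24.5500
  k=1: S(1,-1) = 21.3130; S(1,+0) = 24.5500; S(1,+1) = 28.2786
  k=2: S(2,-2) = 18.5029; S(2,-1) = 21.3130; S(2,+0) = 24.5500; S(2,+1) = 28.2786; S(2,+2) = 32.5735
Terminal payoffs V(N, j) = max(S_T - K, 0):
  V(2,-2) = 0.000000; V(2,-1) = 0.000000; V(2,+0) = 0.480000; V(2,+1) = 4.208588; V(2,+2) = 8.503465
Backward induction: V(k, j) = exp(-r*dt) * [p_u * V(k+1, j+1) + p_m * V(k+1, j) + p_d * V(k+1, j-1)]
  V(1,-1) = exp(-r*dt) * [p_u*0.480000 + p_m*0.000000 + p_d*0.000000] = 0.078323
  V(1,+0) = exp(-r*dt) * [p_u*4.208588 + p_m*0.480000 + p_d*0.000000] = 1.005939
  V(1,+1) = exp(-r*dt) * [p_u*8.503465 + p_m*4.208588 + p_d*0.480000] = 4.267653
  V(0,+0) = exp(-r*dt) * [p_u*4.267653 + p_m*1.005939 + p_d*0.078323] = 1.378606

Answer: Price = V(0,0) = 1.3786


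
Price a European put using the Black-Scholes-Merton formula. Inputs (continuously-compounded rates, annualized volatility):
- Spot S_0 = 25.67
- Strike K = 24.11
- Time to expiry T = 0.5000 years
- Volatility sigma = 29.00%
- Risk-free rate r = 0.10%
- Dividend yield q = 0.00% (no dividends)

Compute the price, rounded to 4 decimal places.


d1 = (ln(S/K) + (r - q + 0.5*sigma^2) * T) / (sigma * sqrt(T)) = 0.41071348
d2 = d1 - sigma * sqrt(T) = 0.20565251
exp(-rT) = 0.99950012; exp(-qT) = 1.00000000
P = K * exp(-rT) * N(-d2) - S_0 * exp(-qT) * N(-d1)
N(-d1) = 0.34064132; N(-d2) = 0.41853118
P = 24.1100 * 0.99950012 * 0.41853118 - 25.6700 * 1.00000000 * 0.34064132 = 1.3415

Answer: Price = 1.3415


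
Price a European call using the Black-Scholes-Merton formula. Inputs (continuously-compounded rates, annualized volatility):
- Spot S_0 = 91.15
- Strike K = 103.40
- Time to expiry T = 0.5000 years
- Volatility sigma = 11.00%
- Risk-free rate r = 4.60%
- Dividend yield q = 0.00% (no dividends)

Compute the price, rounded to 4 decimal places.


Answer: Price = 0.3217

Derivation:
d1 = (ln(S/K) + (r - q + 0.5*sigma^2) * T) / (sigma * sqrt(T)) = -1.28659314
d2 = d1 - sigma * sqrt(T) = -1.36437489
exp(-rT) = 0.97726248; exp(-qT) = 1.00000000
C = S_0 * exp(-qT) * N(d1) - K * exp(-rT) * N(d2)
N(d1) = 0.09911807; N(d2) = 0.08622480
C = 91.1500 * 1.00000000 * 0.09911807 - 103.4000 * 0.97726248 * 0.08622480 = 0.3217


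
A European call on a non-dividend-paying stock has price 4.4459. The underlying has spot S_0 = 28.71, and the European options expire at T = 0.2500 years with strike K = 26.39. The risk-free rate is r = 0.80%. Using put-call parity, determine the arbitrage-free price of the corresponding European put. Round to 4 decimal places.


Answer: Put price = 2.0732

Derivation:
Put-call parity: C - P = S_0 * exp(-qT) - K * exp(-rT).
S_0 * exp(-qT) = 28.7100 * 1.00000000 = 28.71000000
K * exp(-rT) = 26.3900 * 0.99800200 = 26.33727274
P = C - S*exp(-qT) + K*exp(-rT)
P = 4.4459 - 28.71000000 + 26.33727274 = 2.0732


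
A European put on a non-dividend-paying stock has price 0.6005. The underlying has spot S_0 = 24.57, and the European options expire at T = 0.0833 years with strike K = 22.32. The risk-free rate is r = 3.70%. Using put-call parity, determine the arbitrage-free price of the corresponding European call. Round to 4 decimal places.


Answer: Call price = 2.9192

Derivation:
Put-call parity: C - P = S_0 * exp(-qT) - K * exp(-rT).
S_0 * exp(-qT) = 24.5700 * 1.00000000 = 24.57000000
K * exp(-rT) = 22.3200 * 0.99692264 = 22.25131343
C = P + S*exp(-qT) - K*exp(-rT)
C = 0.6005 + 24.57000000 - 22.25131343 = 2.9192


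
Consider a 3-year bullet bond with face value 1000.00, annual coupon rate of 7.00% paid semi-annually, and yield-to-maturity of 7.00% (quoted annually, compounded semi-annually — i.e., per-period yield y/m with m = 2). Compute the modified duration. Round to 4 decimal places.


Coupon per period c = face * coupon_rate / m = 35.000000
Periods per year m = 2; per-period yield y/m = 0.035000
Number of cashflows N = 6
Cashflows (t years, CF_t, discount factor 1/(1+y/m)^(m*t), PV):
  t = 0.5000: CF_t = 35.000000, DF = 0.966184, PV = 33.816425
  t = 1.0000: CF_t = 35.000000, DF = 0.933511, PV = 32.672875
  t = 1.5000: CF_t = 35.000000, DF = 0.901943, PV = 31.567995
  t = 2.0000: CF_t = 35.000000, DF = 0.871442, PV = 30.500478
  t = 2.5000: CF_t = 35.000000, DF = 0.841973, PV = 29.469061
  t = 3.0000: CF_t = 1035.000000, DF = 0.813501, PV = 841.973167
Price P = sum_t PV_t = 1000.000000
First compute Macaulay numerator sum_t t * PV_t:
  t * PV_t at t = 0.5000: 16.908213
  t * PV_t at t = 1.0000: 32.672875
  t * PV_t at t = 1.5000: 47.351992
  t * PV_t at t = 2.0000: 61.000956
  t * PV_t at t = 2.5000: 73.672652
  t * PV_t at t = 3.0000: 2525.919501
Macaulay duration D = 2757.526188 / 1000.000000 = 2.757526
Modified duration = D / (1 + y/m) = 2.757526 / (1 + 0.035000) = 2.664277

Answer: Modified duration = 2.6643


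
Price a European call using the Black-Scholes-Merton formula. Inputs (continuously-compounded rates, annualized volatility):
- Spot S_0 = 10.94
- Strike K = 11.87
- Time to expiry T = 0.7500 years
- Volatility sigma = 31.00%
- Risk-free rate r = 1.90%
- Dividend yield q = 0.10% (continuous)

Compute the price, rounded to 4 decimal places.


d1 = (ln(S/K) + (r - q + 0.5*sigma^2) * T) / (sigma * sqrt(T)) = -0.11938453
d2 = d1 - sigma * sqrt(T) = -0.38785241
exp(-rT) = 0.98585105; exp(-qT) = 0.99925028
C = S_0 * exp(-qT) * N(d1) - K * exp(-rT) * N(d2)
N(d1) = 0.45248536; N(d2) = 0.34906263
C = 10.9400 * 0.99925028 * 0.45248536 - 11.8700 * 0.98585105 * 0.34906263 = 0.8617

Answer: Price = 0.8617


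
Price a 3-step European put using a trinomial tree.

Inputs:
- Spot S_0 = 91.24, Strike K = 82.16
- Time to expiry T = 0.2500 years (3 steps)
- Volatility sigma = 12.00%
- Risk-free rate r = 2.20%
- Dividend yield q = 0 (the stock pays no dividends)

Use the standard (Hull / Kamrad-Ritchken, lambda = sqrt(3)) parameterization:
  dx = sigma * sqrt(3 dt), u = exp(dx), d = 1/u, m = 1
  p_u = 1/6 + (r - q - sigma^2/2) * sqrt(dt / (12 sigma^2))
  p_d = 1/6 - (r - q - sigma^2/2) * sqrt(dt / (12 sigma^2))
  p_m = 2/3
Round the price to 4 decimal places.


Answer: Price = V(0,0) = 0.0828

Derivation:
dt = T/N = 0.083333; dx = sigma*sqrt(3*dt) = 0.060000
u = exp(dx) = 1.061837; d = 1/u = 0.941765
p_u = 0.176944, p_m = 0.666667, p_d = 0.156389
Discount per step: exp(-r*dt) = 0.998168
Stock lattice S(k, j) with j the centered position index:
  k=0: S(0,+0) = 91.2400
  k=1: S(1,-1) = 85.9266; S(1,+0) = 91.2400; S(1,+1) = 96.8820
  k=2: S(2,-2) = 80.9226; S(2,-1) = 85.9266; S(2,+0) = 91.2400; S(2,+1) = 96.8820; S(2,+2) = 102.8728
  k=3: S(3,-3) = 76.2101; S(3,-2) = 80.9226; S(3,-1) = 85.9266; S(3,+0) = 91.2400; S(3,+1) = 96.8820; S(3,+2) = 102.8728; S(3,+3) = 109.2341
Terminal payoffs V(N, j) = max(K - S_T, 0):
  V(3,-3) = 5.949946; V(3,-2) = 1.237379; V(3,-1) = 0.000000; V(3,+0) = 0.000000; V(3,+1) = 0.000000; V(3,+2) = 0.000000; V(3,+3) = 0.000000
Backward induction: V(k, j) = exp(-r*dt) * [p_u * V(k+1, j+1) + p_m * V(k+1, j) + p_d * V(k+1, j-1)]
  V(2,-2) = exp(-r*dt) * [p_u*0.000000 + p_m*1.237379 + p_d*5.949946] = 1.752210
  V(2,-1) = exp(-r*dt) * [p_u*0.000000 + p_m*0.000000 + p_d*1.237379] = 0.193158
  V(2,+0) = exp(-r*dt) * [p_u*0.000000 + p_m*0.000000 + p_d*0.000000] = 0.000000
  V(2,+1) = exp(-r*dt) * [p_u*0.000000 + p_m*0.000000 + p_d*0.000000] = 0.000000
  V(2,+2) = exp(-r*dt) * [p_u*0.000000 + p_m*0.000000 + p_d*0.000000] = 0.000000
  V(1,-1) = exp(-r*dt) * [p_u*0.000000 + p_m*0.193158 + p_d*1.752210] = 0.402060
  V(1,+0) = exp(-r*dt) * [p_u*0.000000 + p_m*0.000000 + p_d*0.193158] = 0.030152
  V(1,+1) = exp(-r*dt) * [p_u*0.000000 + p_m*0.000000 + p_d*0.000000] = 0.000000
  V(0,+0) = exp(-r*dt) * [p_u*0.000000 + p_m*0.030152 + p_d*0.402060] = 0.082827


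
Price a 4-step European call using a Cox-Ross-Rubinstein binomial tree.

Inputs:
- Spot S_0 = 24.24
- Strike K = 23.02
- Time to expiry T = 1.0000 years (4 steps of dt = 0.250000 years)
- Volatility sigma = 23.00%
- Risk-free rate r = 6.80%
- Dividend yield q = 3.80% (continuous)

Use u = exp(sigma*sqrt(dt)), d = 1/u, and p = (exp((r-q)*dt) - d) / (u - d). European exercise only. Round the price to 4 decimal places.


dt = T/N = 0.250000
u = exp(sigma*sqrt(dt)) = 1.121873; d = 1/u = 0.891366
p = (exp((r-q)*dt) - d) / (u - d) = 0.503941
Discount per step: exp(-r*dt) = 0.983144
Stock lattice S(k, i) with i counting down-moves:
  k=0: S(0,0) = 24.2400
  k=1: S(1,0) = 27.1942; S(1,1) = 21.6067
  k=2: S(2,0) = 30.5085; S(2,1) = 24.2400; S(2,2) = 19.2595
  k=3: S(3,0) = 34.2266; S(3,1) = 27.1942; S(3,2) = 21.6067; S(3,3) = 17.1673
  k=4: S(4,0) = 38.3980; S(4,1) = 30.5085; S(4,2) = 24.2400; S(4,3) = 19.2595; S(4,4) = 15.3023
Terminal payoffs V(N, i) = max(S_T - K, 0):
  V(4,0) = 15.377953; V(4,1) = 7.488464; V(4,2) = 1.220000; V(4,3) = 0.000000; V(4,4) = 0.000000
Backward induction: V(k, i) = exp(-r*dt) * [p * V(k+1, i) + (1-p) * V(k+1, i+1)].
  V(3,0) = exp(-r*dt) * [p*15.377953 + (1-p)*7.488464] = 11.271055
  V(3,1) = exp(-r*dt) * [p*7.488464 + (1-p)*1.220000] = 4.305123
  V(3,2) = exp(-r*dt) * [p*1.220000 + (1-p)*0.000000] = 0.604444
  V(3,3) = exp(-r*dt) * [p*0.000000 + (1-p)*0.000000] = 0.000000
  V(2,0) = exp(-r*dt) * [p*11.271055 + (1-p)*4.305123] = 7.683799
  V(2,1) = exp(-r*dt) * [p*4.305123 + (1-p)*0.604444] = 2.427743
  V(2,2) = exp(-r*dt) * [p*0.604444 + (1-p)*0.000000] = 0.299470
  V(1,0) = exp(-r*dt) * [p*7.683799 + (1-p)*2.427743] = 4.990914
  V(1,1) = exp(-r*dt) * [p*2.427743 + (1-p)*0.299470] = 1.348867
  V(0,0) = exp(-r*dt) * [p*4.990914 + (1-p)*1.348867] = 3.130569

Answer: Price = V(0,0) = 3.1306


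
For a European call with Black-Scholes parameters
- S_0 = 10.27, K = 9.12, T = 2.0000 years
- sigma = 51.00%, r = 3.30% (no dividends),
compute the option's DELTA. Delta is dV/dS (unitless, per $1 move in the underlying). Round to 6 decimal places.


d1 = 0.6167873663; d2 = -0.1044615505
phi(d1) = 0.3298385915; exp(-qT) = 1.0000000000; exp(-rT) = 0.9361308643
N(d1) = 0.7313125069
Delta = exp(-qT) * N(d1) = 1.0000000000 * 0.7313125069 = 0.731313

Answer: Delta = 0.731313


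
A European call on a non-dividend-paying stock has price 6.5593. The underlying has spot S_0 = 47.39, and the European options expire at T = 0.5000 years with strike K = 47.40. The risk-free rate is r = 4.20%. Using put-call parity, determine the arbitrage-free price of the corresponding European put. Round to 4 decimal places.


Put-call parity: C - P = S_0 * exp(-qT) - K * exp(-rT).
S_0 * exp(-qT) = 47.3900 * 1.00000000 = 47.39000000
K * exp(-rT) = 47.4000 * 0.97921896 = 46.41497892
P = C - S*exp(-qT) + K*exp(-rT)
P = 6.5593 - 47.39000000 + 46.41497892 = 5.5843

Answer: Put price = 5.5843


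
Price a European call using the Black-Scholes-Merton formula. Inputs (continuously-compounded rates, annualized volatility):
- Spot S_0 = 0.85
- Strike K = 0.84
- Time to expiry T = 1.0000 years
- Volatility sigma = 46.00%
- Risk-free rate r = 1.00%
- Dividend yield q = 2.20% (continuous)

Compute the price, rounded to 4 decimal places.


d1 = (ln(S/K) + (r - q + 0.5*sigma^2) * T) / (sigma * sqrt(T)) = 0.22964013
d2 = d1 - sigma * sqrt(T) = -0.23035987
exp(-rT) = 0.99004983; exp(-qT) = 0.97824024
C = S_0 * exp(-qT) * N(d1) - K * exp(-rT) * N(d2)
N(d1) = 0.59081429; N(d2) = 0.40890607
C = 0.8500 * 0.97824024 * 0.59081429 - 0.8400 * 0.99004983 * 0.40890607 = 0.1512

Answer: Price = 0.1512


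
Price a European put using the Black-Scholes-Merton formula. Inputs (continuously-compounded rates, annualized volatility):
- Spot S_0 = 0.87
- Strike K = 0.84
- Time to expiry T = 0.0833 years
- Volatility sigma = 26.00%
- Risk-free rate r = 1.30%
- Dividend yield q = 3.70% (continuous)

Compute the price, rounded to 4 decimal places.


d1 = (ln(S/K) + (r - q + 0.5*sigma^2) * T) / (sigma * sqrt(T)) = 0.47851026
d2 = d1 - sigma * sqrt(T) = 0.40346974
exp(-rT) = 0.99891769; exp(-qT) = 0.99692264
P = K * exp(-rT) * N(-d2) - S_0 * exp(-qT) * N(-d1)
N(-d1) = 0.31614354; N(-d2) = 0.34330135
P = 0.8400 * 0.99891769 * 0.34330135 - 0.8700 * 0.99692264 * 0.31614354 = 0.0139

Answer: Price = 0.0139


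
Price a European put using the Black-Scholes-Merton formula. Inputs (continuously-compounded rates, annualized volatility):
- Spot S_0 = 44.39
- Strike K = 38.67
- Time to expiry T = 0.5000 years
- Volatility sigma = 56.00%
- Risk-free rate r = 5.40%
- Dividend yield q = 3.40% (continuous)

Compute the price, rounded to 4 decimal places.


Answer: Price = 3.8109

Derivation:
d1 = (ln(S/K) + (r - q + 0.5*sigma^2) * T) / (sigma * sqrt(T)) = 0.57162036
d2 = d1 - sigma * sqrt(T) = 0.17564056
exp(-rT) = 0.97336124; exp(-qT) = 0.98314368
P = K * exp(-rT) * N(-d2) - S_0 * exp(-qT) * N(-d1)
N(-d1) = 0.28378960; N(-d2) = 0.43028817
P = 38.6700 * 0.97336124 * 0.43028817 - 44.3900 * 0.98314368 * 0.28378960 = 3.8109


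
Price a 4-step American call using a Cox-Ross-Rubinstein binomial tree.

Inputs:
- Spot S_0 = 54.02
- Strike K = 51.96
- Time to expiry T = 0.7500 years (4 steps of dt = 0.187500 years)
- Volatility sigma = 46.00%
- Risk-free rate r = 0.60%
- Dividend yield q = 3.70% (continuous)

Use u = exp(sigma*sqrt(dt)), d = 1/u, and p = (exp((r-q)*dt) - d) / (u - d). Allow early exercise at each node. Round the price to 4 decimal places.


dt = T/N = 0.187500
u = exp(sigma*sqrt(dt)) = 1.220409; d = 1/u = 0.819398
p = (exp((r-q)*dt) - d) / (u - d) = 0.435915
Discount per step: exp(-r*dt) = 0.998876
Stock lattice S(k, i) with i counting down-moves:
  k=0: S(0,0) = 54.0200
  k=1: S(1,0) = 65.9265; S(1,1) = 44.2639
  k=2: S(2,0) = 80.4573; S(2,1) = 54.0200; S(2,2) = 36.2697
  k=3: S(3,0) = 98.1907; S(3,1) = 65.9265; S(3,2) = 44.2639; S(3,3) = 29.7193
  k=4: S(4,0) = 119.8328; S(4,1) = 80.4573; S(4,2) = 54.0200; S(4,3) = 36.2697; S(4,4) = 24.3519
Terminal payoffs V(N, i) = max(S_T - K, 0):
  V(4,0) = 67.872834; V(4,1) = 28.497254; V(4,2) = 2.060000; V(4,3) = 0.000000; V(4,4) = 0.000000
Backward induction: V(k, i) = exp(-r*dt) * [p * V(k+1, i) + (1-p) * V(k+1, i+1)]; then take max(V_cont, immediate exercise) for American.
  V(3,0) = exp(-r*dt) * [p*67.872834 + (1-p)*28.497254] = 45.610318; exercise = 46.230736; V(3,0) = max -> 46.230736
  V(3,1) = exp(-r*dt) * [p*28.497254 + (1-p)*2.060000] = 13.569121; exercise = 13.966481; V(3,1) = max -> 13.966481
  V(3,2) = exp(-r*dt) * [p*2.060000 + (1-p)*0.000000] = 0.896975; exercise = 0.000000; V(3,2) = max -> 0.896975
  V(3,3) = exp(-r*dt) * [p*0.000000 + (1-p)*0.000000] = 0.000000; exercise = 0.000000; V(3,3) = max -> 0.000000
  V(2,0) = exp(-r*dt) * [p*46.230736 + (1-p)*13.966481] = 27.999435; exercise = 28.497254; V(2,0) = max -> 28.497254
  V(2,1) = exp(-r*dt) * [p*13.966481 + (1-p)*0.896975] = 6.586754; exercise = 2.060000; V(2,1) = max -> 6.586754
  V(2,2) = exp(-r*dt) * [p*0.896975 + (1-p)*0.000000] = 0.390565; exercise = 0.000000; V(2,2) = max -> 0.390565
  V(1,0) = exp(-r*dt) * [p*28.497254 + (1-p)*6.586754] = 16.119724; exercise = 13.966481; V(1,0) = max -> 16.119724
  V(1,1) = exp(-r*dt) * [p*6.586754 + (1-p)*0.390565] = 3.088101; exercise = 0.000000; V(1,1) = max -> 3.088101
  V(0,0) = exp(-r*dt) * [p*16.119724 + (1-p)*3.088101] = 8.758921; exercise = 2.060000; V(0,0) = max -> 8.758921

Answer: Price = V(0,0) = 8.7589


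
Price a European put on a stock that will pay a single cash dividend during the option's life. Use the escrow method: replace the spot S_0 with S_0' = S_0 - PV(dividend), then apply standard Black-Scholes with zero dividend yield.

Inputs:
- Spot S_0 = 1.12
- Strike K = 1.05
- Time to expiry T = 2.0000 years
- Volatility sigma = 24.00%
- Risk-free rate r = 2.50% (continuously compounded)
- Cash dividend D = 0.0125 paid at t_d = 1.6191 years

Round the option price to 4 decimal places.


PV(D) = D * exp(-r * t_d) = 0.0125 * 0.96033077 = 0.01200413
S_0' = S_0 - PV(D) = 1.1200 - 0.01200413 = 1.10799587
d1 = (ln(S_0'/K) + (r + sigma^2/2)*T) / (sigma*sqrt(T)) = 0.47541939
d2 = d1 - sigma*sqrt(T) = 0.13600814
exp(-rT) = 0.95122942
N(-d1) = 0.31724404; N(-d2) = 0.44590742
P = K * exp(-rT) * N(-d2) - S_0' * N(-d1) = 1.0500 * 0.95122942 * 0.44590742 - 1.10799587 * 0.31724404 = 0.0939

Answer: Price = 0.0939


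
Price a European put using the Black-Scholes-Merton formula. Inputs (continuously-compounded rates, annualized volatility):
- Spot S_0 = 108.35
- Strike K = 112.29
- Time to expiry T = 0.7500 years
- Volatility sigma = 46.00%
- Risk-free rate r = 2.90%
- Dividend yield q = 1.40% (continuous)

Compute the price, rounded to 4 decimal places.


Answer: Price = 18.4973

Derivation:
d1 = (ln(S/K) + (r - q + 0.5*sigma^2) * T) / (sigma * sqrt(T)) = 0.13776561
d2 = d1 - sigma * sqrt(T) = -0.26060608
exp(-rT) = 0.97848483; exp(-qT) = 0.98955493
P = K * exp(-rT) * N(-d2) - S_0 * exp(-qT) * N(-d1)
N(-d1) = 0.44521283; N(-d2) = 0.60280185
P = 112.2900 * 0.97848483 * 0.60280185 - 108.3500 * 0.98955493 * 0.44521283 = 18.4973


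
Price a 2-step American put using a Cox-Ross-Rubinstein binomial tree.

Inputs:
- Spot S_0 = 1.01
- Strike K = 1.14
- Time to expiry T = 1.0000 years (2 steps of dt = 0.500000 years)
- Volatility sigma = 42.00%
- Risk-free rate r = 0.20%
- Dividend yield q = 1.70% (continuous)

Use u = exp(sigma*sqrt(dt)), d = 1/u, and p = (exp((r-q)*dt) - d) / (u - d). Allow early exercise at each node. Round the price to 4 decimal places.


Answer: Price = V(0,0) = 0.2626

Derivation:
dt = T/N = 0.500000
u = exp(sigma*sqrt(dt)) = 1.345795; d = 1/u = 0.743055
p = (exp((r-q)*dt) - d) / (u - d) = 0.413898
Discount per step: exp(-r*dt) = 0.999000
Stock lattice S(k, i) with i counting down-moves:
  k=0: S(0,0) = 1.0100
  k=1: S(1,0) = 1.3593; S(1,1) = 0.7505
  k=2: S(2,0) = 1.8293; S(2,1) = 1.0100; S(2,2) = 0.5577
Terminal payoffs V(N, i) = max(K - S_T, 0):
  V(2,0) = 0.000000; V(2,1) = 0.130000; V(2,2) = 0.582348
Backward induction: V(k, i) = exp(-r*dt) * [p * V(k+1, i) + (1-p) * V(k+1, i+1)]; then take max(V_cont, immediate exercise) for American.
  V(1,0) = exp(-r*dt) * [p*0.000000 + (1-p)*0.130000] = 0.076117; exercise = 0.000000; V(1,0) = max -> 0.076117
  V(1,1) = exp(-r*dt) * [p*0.130000 + (1-p)*0.582348] = 0.394727; exercise = 0.389514; V(1,1) = max -> 0.394727
  V(0,0) = exp(-r*dt) * [p*0.076117 + (1-p)*0.394727] = 0.262592; exercise = 0.130000; V(0,0) = max -> 0.262592


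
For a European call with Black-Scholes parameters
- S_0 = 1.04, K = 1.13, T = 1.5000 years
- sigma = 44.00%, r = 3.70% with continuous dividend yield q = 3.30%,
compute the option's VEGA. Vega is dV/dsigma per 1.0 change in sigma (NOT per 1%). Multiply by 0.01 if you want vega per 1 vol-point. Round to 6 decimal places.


d1 = 0.1265626863; d2 = -0.4123250571
phi(d1) = 0.3957598900; exp(-qT) = 0.9517051581; exp(-rT) = 0.9460120237
Vega = S * exp(-qT) * phi(d1) * sqrt(T) = 1.0400 * 0.9517051581 * 0.3957598900 * 1.2247448714 = 0.479748

Answer: Vega = 0.479748


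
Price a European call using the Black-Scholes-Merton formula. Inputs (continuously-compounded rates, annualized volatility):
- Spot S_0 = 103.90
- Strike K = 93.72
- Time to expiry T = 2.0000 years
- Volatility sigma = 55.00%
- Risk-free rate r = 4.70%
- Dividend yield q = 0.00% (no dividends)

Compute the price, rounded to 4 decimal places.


Answer: Price = 38.7931

Derivation:
d1 = (ln(S/K) + (r - q + 0.5*sigma^2) * T) / (sigma * sqrt(T)) = 0.64233231
d2 = d1 - sigma * sqrt(T) = -0.13548515
exp(-rT) = 0.91028276; exp(-qT) = 1.00000000
C = S_0 * exp(-qT) * N(d1) - K * exp(-rT) * N(d2)
N(d1) = 0.73967128; N(d2) = 0.44611415
C = 103.9000 * 1.00000000 * 0.73967128 - 93.7200 * 0.91028276 * 0.44611415 = 38.7931


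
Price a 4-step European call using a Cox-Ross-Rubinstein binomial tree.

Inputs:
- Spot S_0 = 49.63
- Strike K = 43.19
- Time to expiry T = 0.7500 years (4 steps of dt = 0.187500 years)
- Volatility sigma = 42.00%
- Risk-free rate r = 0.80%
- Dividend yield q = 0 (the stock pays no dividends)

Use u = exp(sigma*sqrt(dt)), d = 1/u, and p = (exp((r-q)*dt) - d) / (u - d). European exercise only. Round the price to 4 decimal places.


Answer: Price = V(0,0) = 10.8513

Derivation:
dt = T/N = 0.187500
u = exp(sigma*sqrt(dt)) = 1.199453; d = 1/u = 0.833714
p = (exp((r-q)*dt) - d) / (u - d) = 0.458763
Discount per step: exp(-r*dt) = 0.998501
Stock lattice S(k, i) with i counting down-moves:
  k=0: S(0,0) = 49.6300
  k=1: S(1,0) = 59.5288; S(1,1) = 41.3772
  k=2: S(2,0) = 71.4020; S(2,1) = 49.6300; S(2,2) = 34.4967
  k=3: S(3,0) = 85.6433; S(3,1) = 59.5288; S(3,2) = 41.3772; S(3,3) = 28.7604
  k=4: S(4,0) = 102.7251; S(4,1) = 71.4020; S(4,2) = 49.6300; S(4,3) = 34.4967; S(4,4) = 23.9779
Terminal payoffs V(N, i) = max(S_T - K, 0):
  V(4,0) = 59.535135; V(4,1) = 28.212020; V(4,2) = 6.440000; V(4,3) = 0.000000; V(4,4) = 0.000000
Backward induction: V(k, i) = exp(-r*dt) * [p * V(k+1, i) + (1-p) * V(k+1, i+1)].
  V(3,0) = exp(-r*dt) * [p*59.535135 + (1-p)*28.212020] = 42.518079
  V(3,1) = exp(-r*dt) * [p*28.212020 + (1-p)*6.440000] = 16.403572
  V(3,2) = exp(-r*dt) * [p*6.440000 + (1-p)*0.000000] = 2.950005
  V(3,3) = exp(-r*dt) * [p*0.000000 + (1-p)*0.000000] = 0.000000
  V(2,0) = exp(-r*dt) * [p*42.518079 + (1-p)*16.403572] = 28.341396
  V(2,1) = exp(-r*dt) * [p*16.403572 + (1-p)*2.950005] = 9.108330
  V(2,2) = exp(-r*dt) * [p*2.950005 + (1-p)*0.000000] = 1.351324
  V(1,0) = exp(-r*dt) * [p*28.341396 + (1-p)*9.108330] = 17.904870
  V(1,1) = exp(-r*dt) * [p*9.108330 + (1-p)*1.351324] = 4.902592
  V(0,0) = exp(-r*dt) * [p*17.904870 + (1-p)*4.902592] = 10.851266


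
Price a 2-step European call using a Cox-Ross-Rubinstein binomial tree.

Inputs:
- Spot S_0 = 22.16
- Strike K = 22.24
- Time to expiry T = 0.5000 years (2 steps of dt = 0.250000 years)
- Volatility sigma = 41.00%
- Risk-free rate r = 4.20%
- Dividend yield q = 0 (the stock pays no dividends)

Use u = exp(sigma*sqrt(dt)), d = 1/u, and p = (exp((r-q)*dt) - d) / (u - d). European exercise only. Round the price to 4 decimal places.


dt = T/N = 0.250000
u = exp(sigma*sqrt(dt)) = 1.227525; d = 1/u = 0.814647
p = (exp((r-q)*dt) - d) / (u - d) = 0.474494
Discount per step: exp(-r*dt) = 0.989555
Stock lattice S(k, i) with i counting down-moves:
  k=0: S(0,0) = 22.1600
  k=1: S(1,0) = 27.2020; S(1,1) = 18.0526
  k=2: S(2,0) = 33.3911; S(2,1) = 22.1600; S(2,2) = 14.7065
Terminal payoffs V(N, i) = max(S_T - K, 0):
  V(2,0) = 11.151082; V(2,1) = 0.000000; V(2,2) = 0.000000
Backward induction: V(k, i) = exp(-r*dt) * [p * V(k+1, i) + (1-p) * V(k+1, i+1)].
  V(1,0) = exp(-r*dt) * [p*11.151082 + (1-p)*0.000000] = 5.235855
  V(1,1) = exp(-r*dt) * [p*0.000000 + (1-p)*0.000000] = 0.000000
  V(0,0) = exp(-r*dt) * [p*5.235855 + (1-p)*0.000000] = 2.458432

Answer: Price = V(0,0) = 2.4584


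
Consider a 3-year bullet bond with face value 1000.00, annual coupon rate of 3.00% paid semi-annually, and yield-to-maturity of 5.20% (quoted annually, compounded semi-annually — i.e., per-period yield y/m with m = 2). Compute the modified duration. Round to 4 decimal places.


Coupon per period c = face * coupon_rate / m = 15.000000
Periods per year m = 2; per-period yield y/m = 0.026000
Number of cashflows N = 6
Cashflows (t years, CF_t, discount factor 1/(1+y/m)^(m*t), PV):
  t = 0.5000: CF_t = 15.000000, DF = 0.974659, PV = 14.619883
  t = 1.0000: CF_t = 15.000000, DF = 0.949960, PV = 14.249399
  t = 1.5000: CF_t = 15.000000, DF = 0.925887, PV = 13.888303
  t = 2.0000: CF_t = 15.000000, DF = 0.902424, PV = 13.536358
  t = 2.5000: CF_t = 15.000000, DF = 0.879555, PV = 13.193331
  t = 3.0000: CF_t = 1015.000000, DF = 0.857266, PV = 870.125462
Price P = sum_t PV_t = 939.612735
First compute Macaulay numerator sum_t t * PV_t:
  t * PV_t at t = 0.5000: 7.309942
  t * PV_t at t = 1.0000: 14.249399
  t * PV_t at t = 1.5000: 20.832454
  t * PV_t at t = 2.0000: 27.072715
  t * PV_t at t = 2.5000: 32.983327
  t * PV_t at t = 3.0000: 2610.376387
Macaulay duration D = 2712.824224 / 939.612735 = 2.887173
Modified duration = D / (1 + y/m) = 2.887173 / (1 + 0.026000) = 2.814008

Answer: Modified duration = 2.8140


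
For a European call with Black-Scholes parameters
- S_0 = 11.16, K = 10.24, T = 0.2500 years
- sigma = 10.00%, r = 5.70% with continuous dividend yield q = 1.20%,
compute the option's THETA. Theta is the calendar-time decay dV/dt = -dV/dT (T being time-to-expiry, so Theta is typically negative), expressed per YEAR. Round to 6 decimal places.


Answer: Theta = -0.493073

Derivation:
d1 = 1.9706867468; d2 = 1.9206867468
phi(d1) = 0.0572263020; exp(-qT) = 0.9970044955; exp(-rT) = 0.9858510507
Theta = -S*exp(-qT)*phi(d1)*sigma/(2*sqrt(T)) - r*K*exp(-rT)*N(d2) + q*S*exp(-qT)*N(d1)
N(d1) = 0.9756201413; N(d2) = 0.9726143943; sqrt(T) = 0.5000000000
Term 1 = -11.1600 * 0.9970044955 * 0.0572263020 * 0.1000 / (2 * 0.5000000000) = -0.0636732465
Term 2 = -0.0570 * 10.2400 * 0.9858510507 * 0.9726143943 = -0.5596632738
Term 3 = 0.0120 * 11.1600 * 0.9970044955 * 0.9756201413 = 0.1302636715
Theta = -0.0636732465 + (-0.5596632738) + (0.1302636715) = -0.493073


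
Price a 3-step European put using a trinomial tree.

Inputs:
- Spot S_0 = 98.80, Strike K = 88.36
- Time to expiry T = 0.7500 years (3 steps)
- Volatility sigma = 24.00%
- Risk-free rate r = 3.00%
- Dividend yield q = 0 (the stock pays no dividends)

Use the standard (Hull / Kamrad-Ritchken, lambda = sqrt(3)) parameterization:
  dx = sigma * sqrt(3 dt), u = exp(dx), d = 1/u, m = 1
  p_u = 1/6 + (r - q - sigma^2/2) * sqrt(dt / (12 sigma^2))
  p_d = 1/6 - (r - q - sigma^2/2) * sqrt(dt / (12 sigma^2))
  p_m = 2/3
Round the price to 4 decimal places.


Answer: Price = V(0,0) = 3.2677

Derivation:
dt = T/N = 0.250000; dx = sigma*sqrt(3*dt) = 0.207846
u = exp(dx) = 1.231024; d = 1/u = 0.812332
p_u = 0.167388, p_m = 0.666667, p_d = 0.165945
Discount per step: exp(-r*dt) = 0.992528
Stock lattice S(k, j) with j the centered position index:
  k=0: S(0,+0) = 98.8000
  k=1: S(1,-1) = 80.2584; S(1,+0) = 98.8000; S(1,+1) = 121.6251
  k=2: S(2,-2) = 65.1965; S(2,-1) = 80.2584; S(2,+0) = 98.8000; S(2,+1) = 121.6251; S(2,+2) = 149.7234
  k=3: S(3,-3) = 52.9612; S(3,-2) = 65.1965; S(3,-1) = 80.2584; S(3,+0) = 98.8000; S(3,+1) = 121.6251; S(3,+2) = 149.7234; S(3,+3) = 184.3131
Terminal payoffs V(N, j) = max(K - S_T, 0):
  V(3,-3) = 35.398814; V(3,-2) = 23.163524; V(3,-1) = 8.101594; V(3,+0) = 0.000000; V(3,+1) = 0.000000; V(3,+2) = 0.000000; V(3,+3) = 0.000000
Backward induction: V(k, j) = exp(-r*dt) * [p_u * V(k+1, j+1) + p_m * V(k+1, j) + p_d * V(k+1, j-1)]
  V(2,-2) = exp(-r*dt) * [p_u*8.101594 + p_m*23.163524 + p_d*35.398814] = 22.503308
  V(2,-1) = exp(-r*dt) * [p_u*0.000000 + p_m*8.101594 + p_d*23.163524] = 9.175855
  V(2,+0) = exp(-r*dt) * [p_u*0.000000 + p_m*0.000000 + p_d*8.101594] = 1.334373
  V(2,+1) = exp(-r*dt) * [p_u*0.000000 + p_m*0.000000 + p_d*0.000000] = 0.000000
  V(2,+2) = exp(-r*dt) * [p_u*0.000000 + p_m*0.000000 + p_d*0.000000] = 0.000000
  V(1,-1) = exp(-r*dt) * [p_u*1.334373 + p_m*9.175855 + p_d*22.503308] = 9.999627
  V(1,+0) = exp(-r*dt) * [p_u*0.000000 + p_m*1.334373 + p_d*9.175855] = 2.394245
  V(1,+1) = exp(-r*dt) * [p_u*0.000000 + p_m*0.000000 + p_d*1.334373] = 0.219778
  V(0,+0) = exp(-r*dt) * [p_u*0.219778 + p_m*2.394245 + p_d*9.999627] = 3.267739


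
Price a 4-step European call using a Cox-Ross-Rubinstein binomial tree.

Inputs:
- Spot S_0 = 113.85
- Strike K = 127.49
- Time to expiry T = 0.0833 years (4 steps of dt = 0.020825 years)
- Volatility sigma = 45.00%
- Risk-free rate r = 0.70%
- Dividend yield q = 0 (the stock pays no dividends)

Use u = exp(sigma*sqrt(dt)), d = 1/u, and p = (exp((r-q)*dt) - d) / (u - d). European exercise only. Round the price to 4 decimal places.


Answer: Price = V(0,0) = 1.6168

Derivation:
dt = T/N = 0.020825
u = exp(sigma*sqrt(dt)) = 1.067094; d = 1/u = 0.937125
p = (exp((r-q)*dt) - d) / (u - d) = 0.484893
Discount per step: exp(-r*dt) = 0.999854
Stock lattice S(k, i) with i counting down-moves:
  k=0: S(0,0) = 113.8500
  k=1: S(1,0) = 121.4886; S(1,1) = 106.6916
  k=2: S(2,0) = 129.6398; S(2,1) = 113.8500; S(2,2) = 99.9834
  k=3: S(3,0) = 138.3378; S(3,1) = 121.4886; S(3,2) = 106.6916; S(3,3) = 93.6969
  k=4: S(4,0) = 147.6194; S(4,1) = 129.6398; S(4,2) = 113.8500; S(4,3) = 99.9834; S(4,4) = 87.8057
Terminal payoffs V(N, i) = max(S_T - K, 0):
  V(4,0) = 20.129416; V(4,1) = 2.149772; V(4,2) = 0.000000; V(4,3) = 0.000000; V(4,4) = 0.000000
Backward induction: V(k, i) = exp(-r*dt) * [p * V(k+1, i) + (1-p) * V(k+1, i+1)].
  V(3,0) = exp(-r*dt) * [p*20.129416 + (1-p)*2.149772] = 10.866385
  V(3,1) = exp(-r*dt) * [p*2.149772 + (1-p)*0.000000] = 1.042257
  V(3,2) = exp(-r*dt) * [p*0.000000 + (1-p)*0.000000] = 0.000000
  V(3,3) = exp(-r*dt) * [p*0.000000 + (1-p)*0.000000] = 0.000000
  V(2,0) = exp(-r*dt) * [p*10.866385 + (1-p)*1.042257] = 5.805058
  V(2,1) = exp(-r*dt) * [p*1.042257 + (1-p)*0.000000] = 0.505309
  V(2,2) = exp(-r*dt) * [p*0.000000 + (1-p)*0.000000] = 0.000000
  V(1,0) = exp(-r*dt) * [p*5.805058 + (1-p)*0.505309] = 3.074670
  V(1,1) = exp(-r*dt) * [p*0.505309 + (1-p)*0.000000] = 0.244985
  V(0,0) = exp(-r*dt) * [p*3.074670 + (1-p)*0.244985] = 1.616843
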